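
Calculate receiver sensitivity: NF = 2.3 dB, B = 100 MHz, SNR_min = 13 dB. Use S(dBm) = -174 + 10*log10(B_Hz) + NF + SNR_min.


10*log10(100000000.0) = 80.0
S = -174 + 80.0 + 2.3 + 13 = -78.7 dBm

-78.7 dBm


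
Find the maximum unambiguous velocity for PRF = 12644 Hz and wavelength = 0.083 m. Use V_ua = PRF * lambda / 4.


V_ua = 12644 * 0.083 / 4 = 262.4 m/s

262.4 m/s


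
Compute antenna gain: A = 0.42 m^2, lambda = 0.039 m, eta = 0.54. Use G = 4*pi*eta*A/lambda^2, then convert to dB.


G_linear = 4*pi*0.54*0.42/0.039^2 = 1873.8
G_dB = 10*log10(1873.8) = 32.7 dB

32.7 dB


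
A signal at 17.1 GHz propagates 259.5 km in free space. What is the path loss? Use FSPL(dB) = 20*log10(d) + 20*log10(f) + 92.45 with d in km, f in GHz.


20*log10(259.5) = 48.28
20*log10(17.1) = 24.66
FSPL = 165.4 dB

165.4 dB


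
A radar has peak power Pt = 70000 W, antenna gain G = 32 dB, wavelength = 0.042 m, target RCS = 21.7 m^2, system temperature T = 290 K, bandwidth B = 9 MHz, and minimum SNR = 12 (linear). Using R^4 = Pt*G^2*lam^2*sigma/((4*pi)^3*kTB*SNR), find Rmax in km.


G_lin = 10^(32/10) = 1584.893192
R^4 = 70000 * 1584.893192^2 * 0.042^2 * 21.7 / ((4*pi)^3 * 1.38e-23 * 290 * 9000000.0 * 12)
R^4 = 7.8474e18 m^4
R_max = (7.8474e18)^(1/4) = 52927.5 m = 52.9 km

52.9 km


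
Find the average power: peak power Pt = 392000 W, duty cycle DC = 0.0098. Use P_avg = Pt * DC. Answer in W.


P_avg = 392000 * 0.0098 = 3841.6 W

3841.6 W


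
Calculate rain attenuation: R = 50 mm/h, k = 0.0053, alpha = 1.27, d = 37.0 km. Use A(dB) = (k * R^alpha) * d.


gamma = 0.0053 * 50^1.27 = 0.762022 dB/km
A = 0.762022 * 37.0 = 28.19 dB

28.19 dB


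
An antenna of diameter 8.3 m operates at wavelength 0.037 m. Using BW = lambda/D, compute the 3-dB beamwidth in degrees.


BW_rad = 0.037 / 8.3 = 0.004458
BW_deg = 0.26 degrees

0.26 degrees


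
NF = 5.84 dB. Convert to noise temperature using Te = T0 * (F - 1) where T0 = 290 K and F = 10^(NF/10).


NF_lin = 10^(5.84/10) = 3.837072
Te = 290 * (3.837072 - 1) = 822.8 K

822.8 K


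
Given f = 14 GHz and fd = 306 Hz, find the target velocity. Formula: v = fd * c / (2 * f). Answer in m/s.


v = 306 * 3e8 / (2 * 14000000000.0) = 3.3 m/s

3.3 m/s


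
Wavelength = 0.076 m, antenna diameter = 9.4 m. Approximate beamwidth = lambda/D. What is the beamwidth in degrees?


BW_rad = 0.076 / 9.4 = 0.008085
BW_deg = 0.46 degrees

0.46 degrees


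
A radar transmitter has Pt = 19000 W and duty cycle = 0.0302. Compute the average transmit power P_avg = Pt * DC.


P_avg = 19000 * 0.0302 = 573.8 W

573.8 W


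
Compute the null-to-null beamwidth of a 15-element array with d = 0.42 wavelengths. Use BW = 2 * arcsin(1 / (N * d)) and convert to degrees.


1/(N*d) = 1/(15*0.42) = 0.15873
BW = 2*arcsin(0.15873) = 18.3 degrees

18.3 degrees


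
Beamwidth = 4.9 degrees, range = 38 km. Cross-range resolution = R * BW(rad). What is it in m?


BW_rad = 0.085521133
CR = 38000 * 0.085521133 = 3249.8 m

3249.8 m


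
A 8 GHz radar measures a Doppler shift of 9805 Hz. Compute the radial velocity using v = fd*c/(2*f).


v = 9805 * 3e8 / (2 * 8000000000.0) = 183.8 m/s

183.8 m/s


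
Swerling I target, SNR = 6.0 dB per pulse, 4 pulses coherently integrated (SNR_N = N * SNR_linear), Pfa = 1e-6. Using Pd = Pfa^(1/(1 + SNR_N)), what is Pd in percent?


SNR_lin = 10^(6.0/10) = 3.98107
SNR_N = 4 * 3.98107 = 15.92428
1/(1 + SNR_N) = 1/16.92428 = 0.0590867
Pd = (1e-6)^0.0590867 = 0.44206
Pd = 44.2%

44.2%


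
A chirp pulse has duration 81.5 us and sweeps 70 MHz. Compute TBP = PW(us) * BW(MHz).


TBP = 81.5 * 70 = 5705.0

5705.0


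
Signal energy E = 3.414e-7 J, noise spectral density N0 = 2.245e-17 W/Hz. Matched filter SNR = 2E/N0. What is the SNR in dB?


SNR_lin = 2 * 3.414e-7 / 2.245e-17 = 3.041e10
SNR_dB = 10*log10(3.041e10) = 104.8 dB

104.8 dB


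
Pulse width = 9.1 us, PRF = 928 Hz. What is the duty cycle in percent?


DC = 9.1e-6 * 928 * 100 = 0.84%

0.84%


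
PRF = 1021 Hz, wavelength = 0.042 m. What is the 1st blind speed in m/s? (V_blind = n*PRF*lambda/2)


V_blind = 1 * 1021 * 0.042 / 2 = 21.4 m/s

21.4 m/s


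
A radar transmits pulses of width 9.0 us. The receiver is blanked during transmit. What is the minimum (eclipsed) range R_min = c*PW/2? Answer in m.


R_min = 3e8 * 9.0e-6 / 2 = 1350.0 m

1350.0 m


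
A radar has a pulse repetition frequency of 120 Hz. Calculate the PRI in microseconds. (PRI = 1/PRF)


PRI = 1/120 = 0.0083333333 s = 8333.3 us

8333.3 us


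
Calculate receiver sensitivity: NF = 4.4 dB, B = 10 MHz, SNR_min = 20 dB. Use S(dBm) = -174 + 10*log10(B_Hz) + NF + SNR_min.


10*log10(10000000.0) = 70.0
S = -174 + 70.0 + 4.4 + 20 = -79.6 dBm

-79.6 dBm


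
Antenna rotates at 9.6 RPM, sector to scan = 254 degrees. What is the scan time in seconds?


t = 254 / (9.6 * 360) * 60 = 4.41 s

4.41 s


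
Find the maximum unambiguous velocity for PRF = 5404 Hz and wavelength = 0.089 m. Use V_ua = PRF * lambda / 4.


V_ua = 5404 * 0.089 / 4 = 120.2 m/s

120.2 m/s


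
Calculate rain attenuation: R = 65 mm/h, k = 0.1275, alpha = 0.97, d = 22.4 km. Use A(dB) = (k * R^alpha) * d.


gamma = 0.1275 * 65^0.97 = 7.311999 dB/km
A = 7.311999 * 22.4 = 163.79 dB

163.79 dB


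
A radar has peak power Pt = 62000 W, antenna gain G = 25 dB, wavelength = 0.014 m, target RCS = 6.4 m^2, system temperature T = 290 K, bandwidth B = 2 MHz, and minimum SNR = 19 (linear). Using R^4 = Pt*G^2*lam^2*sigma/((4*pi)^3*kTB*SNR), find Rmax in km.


G_lin = 10^(25/10) = 316.227766
R^4 = 62000 * 316.227766^2 * 0.014^2 * 6.4 / ((4*pi)^3 * 1.38e-23 * 290 * 2000000.0 * 19)
R^4 = 2.57714e16 m^4
R_max = (2.57714e16)^(1/4) = 12670.2 m = 12.7 km

12.7 km


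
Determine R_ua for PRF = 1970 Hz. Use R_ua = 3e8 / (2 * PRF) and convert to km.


R_ua = 3e8 / (2 * 1970) = 76142.1 m = 76.1 km

76.1 km


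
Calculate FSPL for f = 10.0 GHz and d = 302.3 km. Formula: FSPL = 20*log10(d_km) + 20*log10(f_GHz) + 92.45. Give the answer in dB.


20*log10(302.3) = 49.61
20*log10(10.0) = 20.0
FSPL = 162.1 dB

162.1 dB


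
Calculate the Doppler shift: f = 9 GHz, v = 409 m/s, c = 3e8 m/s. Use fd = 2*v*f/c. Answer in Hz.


fd = 2 * 409 * 9000000000.0 / 3e8 = 24540.0 Hz

24540.0 Hz


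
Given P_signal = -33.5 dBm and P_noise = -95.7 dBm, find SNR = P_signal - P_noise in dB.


SNR = -33.5 - (-95.7) = 62.2 dB

62.2 dB


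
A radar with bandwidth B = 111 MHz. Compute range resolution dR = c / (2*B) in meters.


dR = 3e8 / (2 * 111000000.0) = 1.35 m

1.35 m


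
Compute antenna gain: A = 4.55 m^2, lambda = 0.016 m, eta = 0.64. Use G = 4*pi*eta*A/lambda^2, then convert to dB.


G_linear = 4*pi*0.64*4.55/0.016^2 = 142942.47
G_dB = 10*log10(142942.47) = 51.6 dB

51.6 dB


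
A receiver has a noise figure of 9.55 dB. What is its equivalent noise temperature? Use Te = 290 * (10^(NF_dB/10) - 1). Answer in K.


NF_lin = 10^(9.55/10) = 9.015711
Te = 290 * (9.015711 - 1) = 2324.6 K

2324.6 K


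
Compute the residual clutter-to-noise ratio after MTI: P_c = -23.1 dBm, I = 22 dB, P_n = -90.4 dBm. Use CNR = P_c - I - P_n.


CNR = -23.1 - 22 - (-90.4) = 45.3 dB

45.3 dB


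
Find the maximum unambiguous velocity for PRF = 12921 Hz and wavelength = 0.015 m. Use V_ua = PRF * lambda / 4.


V_ua = 12921 * 0.015 / 4 = 48.5 m/s

48.5 m/s


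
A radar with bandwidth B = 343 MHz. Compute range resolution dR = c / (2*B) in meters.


dR = 3e8 / (2 * 343000000.0) = 0.44 m

0.44 m


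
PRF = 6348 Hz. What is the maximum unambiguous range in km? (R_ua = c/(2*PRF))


R_ua = 3e8 / (2 * 6348) = 23629.5 m = 23.6 km

23.6 km


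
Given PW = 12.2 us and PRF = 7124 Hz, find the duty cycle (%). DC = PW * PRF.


DC = 12.2e-6 * 7124 * 100 = 8.69%

8.69%


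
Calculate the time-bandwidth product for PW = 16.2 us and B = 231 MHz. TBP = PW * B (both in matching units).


TBP = 16.2 * 231 = 3742.2

3742.2


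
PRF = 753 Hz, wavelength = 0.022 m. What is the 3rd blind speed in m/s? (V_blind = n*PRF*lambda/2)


V_blind = 3 * 753 * 0.022 / 2 = 24.8 m/s

24.8 m/s


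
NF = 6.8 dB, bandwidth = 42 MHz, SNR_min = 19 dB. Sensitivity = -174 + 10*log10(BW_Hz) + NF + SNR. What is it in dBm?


10*log10(42000000.0) = 76.23
S = -174 + 76.23 + 6.8 + 19 = -72.0 dBm

-72.0 dBm


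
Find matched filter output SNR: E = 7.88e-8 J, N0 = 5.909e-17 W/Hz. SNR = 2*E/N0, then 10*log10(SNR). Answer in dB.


SNR_lin = 2 * 7.88e-8 / 5.909e-17 = 2.667e9
SNR_dB = 10*log10(2.667e9) = 94.3 dB

94.3 dB


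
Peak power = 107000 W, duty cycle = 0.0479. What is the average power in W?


P_avg = 107000 * 0.0479 = 5125.3 W

5125.3 W


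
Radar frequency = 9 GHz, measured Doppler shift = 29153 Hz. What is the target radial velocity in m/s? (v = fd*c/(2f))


v = 29153 * 3e8 / (2 * 9000000000.0) = 485.9 m/s

485.9 m/s


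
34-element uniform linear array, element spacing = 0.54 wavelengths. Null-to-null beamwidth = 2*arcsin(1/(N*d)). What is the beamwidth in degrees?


1/(N*d) = 1/(34*0.54) = 0.054466
BW = 2*arcsin(0.054466) = 6.2 degrees

6.2 degrees


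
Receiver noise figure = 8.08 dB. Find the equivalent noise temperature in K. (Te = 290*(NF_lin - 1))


NF_lin = 10^(8.08/10) = 6.426877
Te = 290 * (6.426877 - 1) = 1573.8 K

1573.8 K


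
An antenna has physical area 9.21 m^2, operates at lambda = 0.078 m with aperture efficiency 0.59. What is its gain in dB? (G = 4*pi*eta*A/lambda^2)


G_linear = 4*pi*0.59*9.21/0.078^2 = 11223.6
G_dB = 10*log10(11223.6) = 40.5 dB

40.5 dB


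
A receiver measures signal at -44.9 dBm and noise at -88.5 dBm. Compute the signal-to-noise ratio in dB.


SNR = -44.9 - (-88.5) = 43.6 dB

43.6 dB


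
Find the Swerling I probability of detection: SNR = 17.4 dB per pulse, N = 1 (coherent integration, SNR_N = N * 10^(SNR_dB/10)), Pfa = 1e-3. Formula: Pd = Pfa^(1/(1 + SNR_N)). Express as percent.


SNR_lin = 10^(17.4/10) = 54.95409
SNR_N = 1 * 54.95409 = 54.95409
1/(1 + SNR_N) = 1/55.95409 = 0.0178718
Pd = (1e-3)^0.0178718 = 0.88386
Pd = 88.4%

88.4%


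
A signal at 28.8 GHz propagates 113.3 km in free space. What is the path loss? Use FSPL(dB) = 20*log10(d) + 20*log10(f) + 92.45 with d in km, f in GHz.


20*log10(113.3) = 41.08
20*log10(28.8) = 29.19
FSPL = 162.7 dB

162.7 dB


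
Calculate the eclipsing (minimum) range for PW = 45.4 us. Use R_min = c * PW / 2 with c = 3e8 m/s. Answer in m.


R_min = 3e8 * 45.4e-6 / 2 = 6810.0 m

6810.0 m


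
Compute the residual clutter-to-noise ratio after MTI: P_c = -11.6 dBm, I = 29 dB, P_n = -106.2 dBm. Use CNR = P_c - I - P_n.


CNR = -11.6 - 29 - (-106.2) = 65.6 dB

65.6 dB


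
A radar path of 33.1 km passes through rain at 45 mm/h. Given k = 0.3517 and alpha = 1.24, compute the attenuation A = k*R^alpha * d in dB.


gamma = 0.3517 * 45^1.24 = 39.459891 dB/km
A = 39.459891 * 33.1 = 1306.12 dB

1306.12 dB


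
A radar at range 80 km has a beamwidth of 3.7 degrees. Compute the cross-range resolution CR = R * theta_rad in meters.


BW_rad = 0.064577182
CR = 80000 * 0.064577182 = 5166.2 m

5166.2 m


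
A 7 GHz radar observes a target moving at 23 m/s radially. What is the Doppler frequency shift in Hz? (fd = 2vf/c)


fd = 2 * 23 * 7000000000.0 / 3e8 = 1073.3 Hz

1073.3 Hz


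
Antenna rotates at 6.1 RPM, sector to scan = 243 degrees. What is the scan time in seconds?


t = 243 / (6.1 * 360) * 60 = 6.64 s

6.64 s


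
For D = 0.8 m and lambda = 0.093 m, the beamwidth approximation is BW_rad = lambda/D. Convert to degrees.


BW_rad = 0.093 / 0.8 = 0.11625
BW_deg = 6.66 degrees

6.66 degrees


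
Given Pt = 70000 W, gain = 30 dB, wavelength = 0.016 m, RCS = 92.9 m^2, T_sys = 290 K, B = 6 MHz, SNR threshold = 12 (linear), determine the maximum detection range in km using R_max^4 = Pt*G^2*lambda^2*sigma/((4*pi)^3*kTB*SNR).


G_lin = 10^(30/10) = 1000.0
R^4 = 70000 * 1000.0^2 * 0.016^2 * 92.9 / ((4*pi)^3 * 1.38e-23 * 290 * 6000000.0 * 12)
R^4 = 2.91148e18 m^4
R_max = (2.91148e18)^(1/4) = 41307.5 m = 41.3 km

41.3 km


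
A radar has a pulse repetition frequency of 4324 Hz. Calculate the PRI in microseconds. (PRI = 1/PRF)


PRI = 1/4324 = 0.0002312673 s = 231.3 us

231.3 us


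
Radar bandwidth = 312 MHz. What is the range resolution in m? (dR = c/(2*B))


dR = 3e8 / (2 * 312000000.0) = 0.48 m

0.48 m


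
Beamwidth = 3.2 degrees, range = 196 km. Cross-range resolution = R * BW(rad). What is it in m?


BW_rad = 0.055850536
CR = 196000 * 0.055850536 = 10946.7 m

10946.7 m


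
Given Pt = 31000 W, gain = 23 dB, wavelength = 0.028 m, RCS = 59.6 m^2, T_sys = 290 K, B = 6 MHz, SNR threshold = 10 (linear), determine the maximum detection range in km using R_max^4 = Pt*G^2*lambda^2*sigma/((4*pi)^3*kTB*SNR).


G_lin = 10^(23/10) = 199.526231
R^4 = 31000 * 199.526231^2 * 0.028^2 * 59.6 / ((4*pi)^3 * 1.38e-23 * 290 * 6000000.0 * 10)
R^4 = 1.21022e17 m^4
R_max = (1.21022e17)^(1/4) = 18651.6 m = 18.7 km

18.7 km


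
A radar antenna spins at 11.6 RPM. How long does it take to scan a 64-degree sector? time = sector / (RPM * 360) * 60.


t = 64 / (11.6 * 360) * 60 = 0.92 s

0.92 s


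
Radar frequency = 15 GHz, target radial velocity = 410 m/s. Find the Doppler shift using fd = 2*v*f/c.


fd = 2 * 410 * 15000000000.0 / 3e8 = 41000.0 Hz

41000.0 Hz


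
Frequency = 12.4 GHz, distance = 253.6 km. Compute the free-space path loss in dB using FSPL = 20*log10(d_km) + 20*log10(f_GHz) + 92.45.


20*log10(253.6) = 48.08
20*log10(12.4) = 21.87
FSPL = 162.4 dB

162.4 dB


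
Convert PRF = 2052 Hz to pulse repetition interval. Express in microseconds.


PRI = 1/2052 = 0.0004873294 s = 487.3 us

487.3 us


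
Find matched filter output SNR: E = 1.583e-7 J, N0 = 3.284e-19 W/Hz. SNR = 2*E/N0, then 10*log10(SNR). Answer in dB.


SNR_lin = 2 * 1.583e-7 / 3.284e-19 = 9.641e11
SNR_dB = 10*log10(9.641e11) = 119.8 dB

119.8 dB


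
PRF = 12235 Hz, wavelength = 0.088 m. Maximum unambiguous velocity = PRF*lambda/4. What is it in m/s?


V_ua = 12235 * 0.088 / 4 = 269.2 m/s

269.2 m/s


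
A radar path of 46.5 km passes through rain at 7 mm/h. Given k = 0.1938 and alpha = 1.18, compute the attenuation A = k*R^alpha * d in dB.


gamma = 0.1938 * 7^1.18 = 1.925615 dB/km
A = 1.925615 * 46.5 = 89.54 dB

89.54 dB


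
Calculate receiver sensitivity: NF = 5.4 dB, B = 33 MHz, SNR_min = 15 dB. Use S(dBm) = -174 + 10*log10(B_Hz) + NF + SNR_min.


10*log10(33000000.0) = 75.19
S = -174 + 75.19 + 5.4 + 15 = -78.4 dBm

-78.4 dBm


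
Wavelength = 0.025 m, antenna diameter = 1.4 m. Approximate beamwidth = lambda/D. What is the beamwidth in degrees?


BW_rad = 0.025 / 1.4 = 0.017857
BW_deg = 1.02 degrees

1.02 degrees


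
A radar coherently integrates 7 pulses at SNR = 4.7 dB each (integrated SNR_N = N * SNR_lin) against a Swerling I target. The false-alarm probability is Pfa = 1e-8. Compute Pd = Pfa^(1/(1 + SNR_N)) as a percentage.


SNR_lin = 10^(4.7/10) = 2.95121
SNR_N = 7 * 2.95121 = 20.65847
1/(1 + SNR_N) = 1/21.65847 = 0.0461713
Pd = (1e-8)^0.0461713 = 0.4272
Pd = 42.7%

42.7%


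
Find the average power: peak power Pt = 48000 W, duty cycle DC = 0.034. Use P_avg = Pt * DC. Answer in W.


P_avg = 48000 * 0.034 = 1632.0 W

1632.0 W


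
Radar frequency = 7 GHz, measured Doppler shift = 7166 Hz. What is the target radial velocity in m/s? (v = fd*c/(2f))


v = 7166 * 3e8 / (2 * 7000000000.0) = 153.6 m/s

153.6 m/s


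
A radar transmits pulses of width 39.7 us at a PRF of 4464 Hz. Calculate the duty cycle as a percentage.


DC = 39.7e-6 * 4464 * 100 = 17.72%

17.72%


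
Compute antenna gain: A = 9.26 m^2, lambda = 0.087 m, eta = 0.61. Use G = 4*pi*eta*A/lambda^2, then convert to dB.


G_linear = 4*pi*0.61*9.26/0.087^2 = 9378.04
G_dB = 10*log10(9378.04) = 39.7 dB

39.7 dB


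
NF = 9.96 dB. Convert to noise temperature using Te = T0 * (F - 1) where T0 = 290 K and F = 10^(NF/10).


NF_lin = 10^(9.96/10) = 9.908319
Te = 290 * (9.908319 - 1) = 2583.4 K

2583.4 K


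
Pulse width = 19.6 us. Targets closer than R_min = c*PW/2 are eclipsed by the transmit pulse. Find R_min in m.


R_min = 3e8 * 19.6e-6 / 2 = 2940.0 m

2940.0 m


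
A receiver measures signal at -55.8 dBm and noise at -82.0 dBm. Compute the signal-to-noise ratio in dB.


SNR = -55.8 - (-82.0) = 26.2 dB

26.2 dB


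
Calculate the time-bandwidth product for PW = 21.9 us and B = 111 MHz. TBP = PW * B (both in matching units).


TBP = 21.9 * 111 = 2430.9

2430.9


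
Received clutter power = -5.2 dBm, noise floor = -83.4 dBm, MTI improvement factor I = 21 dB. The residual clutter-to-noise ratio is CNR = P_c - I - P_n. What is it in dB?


CNR = -5.2 - 21 - (-83.4) = 57.2 dB

57.2 dB


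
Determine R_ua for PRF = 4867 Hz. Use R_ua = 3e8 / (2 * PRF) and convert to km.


R_ua = 3e8 / (2 * 4867) = 30819.8 m = 30.8 km

30.8 km


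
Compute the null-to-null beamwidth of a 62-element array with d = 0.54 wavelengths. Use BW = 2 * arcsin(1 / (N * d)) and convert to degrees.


1/(N*d) = 1/(62*0.54) = 0.029869
BW = 2*arcsin(0.029869) = 3.4 degrees

3.4 degrees


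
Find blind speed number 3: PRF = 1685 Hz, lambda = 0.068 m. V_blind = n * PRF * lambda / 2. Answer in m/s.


V_blind = 3 * 1685 * 0.068 / 2 = 171.9 m/s

171.9 m/s


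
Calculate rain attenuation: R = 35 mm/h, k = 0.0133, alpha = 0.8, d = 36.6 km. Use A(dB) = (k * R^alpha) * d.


gamma = 0.0133 * 35^0.8 = 0.228616 dB/km
A = 0.228616 * 36.6 = 8.37 dB

8.37 dB


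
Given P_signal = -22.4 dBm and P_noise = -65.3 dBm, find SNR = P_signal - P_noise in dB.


SNR = -22.4 - (-65.3) = 42.9 dB

42.9 dB


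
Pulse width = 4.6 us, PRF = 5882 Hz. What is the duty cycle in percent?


DC = 4.6e-6 * 5882 * 100 = 2.71%

2.71%


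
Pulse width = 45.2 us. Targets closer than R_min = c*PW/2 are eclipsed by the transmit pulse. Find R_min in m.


R_min = 3e8 * 45.2e-6 / 2 = 6780.0 m

6780.0 m


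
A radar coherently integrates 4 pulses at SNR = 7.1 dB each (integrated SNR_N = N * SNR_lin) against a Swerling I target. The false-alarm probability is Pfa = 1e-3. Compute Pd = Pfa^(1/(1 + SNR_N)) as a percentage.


SNR_lin = 10^(7.1/10) = 5.12861
SNR_N = 4 * 5.12861 = 20.51444
1/(1 + SNR_N) = 1/21.51444 = 0.0464804
Pd = (1e-3)^0.0464804 = 0.72537
Pd = 72.5%

72.5%


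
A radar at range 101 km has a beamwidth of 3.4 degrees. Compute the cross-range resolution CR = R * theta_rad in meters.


BW_rad = 0.059341195
CR = 101000 * 0.059341195 = 5993.5 m

5993.5 m


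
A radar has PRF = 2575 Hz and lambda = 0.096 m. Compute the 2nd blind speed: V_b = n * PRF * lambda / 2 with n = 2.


V_blind = 2 * 2575 * 0.096 / 2 = 247.2 m/s

247.2 m/s


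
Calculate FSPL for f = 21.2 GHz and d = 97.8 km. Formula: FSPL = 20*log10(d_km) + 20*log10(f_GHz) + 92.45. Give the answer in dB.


20*log10(97.8) = 39.81
20*log10(21.2) = 26.53
FSPL = 158.8 dB

158.8 dB


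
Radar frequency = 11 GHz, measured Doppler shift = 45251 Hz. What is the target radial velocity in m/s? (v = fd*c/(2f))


v = 45251 * 3e8 / (2 * 11000000000.0) = 617.1 m/s

617.1 m/s


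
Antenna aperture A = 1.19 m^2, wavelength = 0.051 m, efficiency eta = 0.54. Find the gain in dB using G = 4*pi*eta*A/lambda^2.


G_linear = 4*pi*0.54*1.19/0.051^2 = 3104.63
G_dB = 10*log10(3104.63) = 34.9 dB

34.9 dB


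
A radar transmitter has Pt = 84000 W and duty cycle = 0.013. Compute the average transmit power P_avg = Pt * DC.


P_avg = 84000 * 0.013 = 1092.0 W

1092.0 W


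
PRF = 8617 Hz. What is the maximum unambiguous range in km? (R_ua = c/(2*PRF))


R_ua = 3e8 / (2 * 8617) = 17407.5 m = 17.4 km

17.4 km


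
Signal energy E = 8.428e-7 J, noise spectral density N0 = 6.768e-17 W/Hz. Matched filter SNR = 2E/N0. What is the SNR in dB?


SNR_lin = 2 * 8.428e-7 / 6.768e-17 = 2.491e10
SNR_dB = 10*log10(2.491e10) = 104.0 dB

104.0 dB


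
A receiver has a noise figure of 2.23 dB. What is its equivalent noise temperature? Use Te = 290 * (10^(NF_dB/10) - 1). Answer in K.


NF_lin = 10^(2.23/10) = 1.671091
Te = 290 * (1.671091 - 1) = 194.6 K

194.6 K


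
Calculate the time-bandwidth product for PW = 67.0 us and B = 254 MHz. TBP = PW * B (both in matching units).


TBP = 67.0 * 254 = 17018.0

17018.0


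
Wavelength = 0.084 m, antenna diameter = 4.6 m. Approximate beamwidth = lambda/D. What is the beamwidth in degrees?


BW_rad = 0.084 / 4.6 = 0.018261
BW_deg = 1.05 degrees

1.05 degrees


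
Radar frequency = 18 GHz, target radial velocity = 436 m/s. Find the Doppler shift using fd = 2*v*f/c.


fd = 2 * 436 * 18000000000.0 / 3e8 = 52320.0 Hz

52320.0 Hz


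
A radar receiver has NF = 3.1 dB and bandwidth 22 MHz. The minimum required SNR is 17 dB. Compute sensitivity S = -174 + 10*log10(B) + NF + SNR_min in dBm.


10*log10(22000000.0) = 73.42
S = -174 + 73.42 + 3.1 + 17 = -80.5 dBm

-80.5 dBm


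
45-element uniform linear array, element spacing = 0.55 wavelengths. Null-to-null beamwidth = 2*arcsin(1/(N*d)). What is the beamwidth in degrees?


1/(N*d) = 1/(45*0.55) = 0.040404
BW = 2*arcsin(0.040404) = 4.6 degrees

4.6 degrees


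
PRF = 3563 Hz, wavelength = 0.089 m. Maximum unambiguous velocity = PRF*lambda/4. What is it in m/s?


V_ua = 3563 * 0.089 / 4 = 79.3 m/s

79.3 m/s


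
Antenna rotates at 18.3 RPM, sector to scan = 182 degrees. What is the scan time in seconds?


t = 182 / (18.3 * 360) * 60 = 1.66 s

1.66 s


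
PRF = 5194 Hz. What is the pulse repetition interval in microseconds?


PRI = 1/5194 = 0.0001925298 s = 192.5 us

192.5 us


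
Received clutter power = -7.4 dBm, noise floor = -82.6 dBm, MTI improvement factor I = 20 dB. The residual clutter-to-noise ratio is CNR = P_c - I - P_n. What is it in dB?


CNR = -7.4 - 20 - (-82.6) = 55.2 dB

55.2 dB


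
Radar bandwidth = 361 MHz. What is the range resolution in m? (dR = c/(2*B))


dR = 3e8 / (2 * 361000000.0) = 0.42 m

0.42 m


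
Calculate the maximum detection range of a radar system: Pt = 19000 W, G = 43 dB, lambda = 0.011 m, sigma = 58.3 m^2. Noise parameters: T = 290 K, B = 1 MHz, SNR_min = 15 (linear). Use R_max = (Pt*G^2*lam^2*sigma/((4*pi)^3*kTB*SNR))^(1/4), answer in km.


G_lin = 10^(43/10) = 19952.62315
R^4 = 19000 * 19952.62315^2 * 0.011^2 * 58.3 / ((4*pi)^3 * 1.38e-23 * 290 * 1000000.0 * 15)
R^4 = 4.47929e20 m^4
R_max = (4.47929e20)^(1/4) = 145479.7 m = 145.5 km

145.5 km


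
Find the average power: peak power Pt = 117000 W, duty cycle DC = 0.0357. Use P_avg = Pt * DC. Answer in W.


P_avg = 117000 * 0.0357 = 4176.9 W

4176.9 W


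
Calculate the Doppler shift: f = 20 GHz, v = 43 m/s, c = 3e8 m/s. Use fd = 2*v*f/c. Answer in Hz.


fd = 2 * 43 * 20000000000.0 / 3e8 = 5733.3 Hz

5733.3 Hz


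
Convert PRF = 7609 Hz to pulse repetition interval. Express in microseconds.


PRI = 1/7609 = 0.0001314233 s = 131.4 us

131.4 us


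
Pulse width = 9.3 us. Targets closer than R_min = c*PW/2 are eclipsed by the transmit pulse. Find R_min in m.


R_min = 3e8 * 9.3e-6 / 2 = 1395.0 m

1395.0 m


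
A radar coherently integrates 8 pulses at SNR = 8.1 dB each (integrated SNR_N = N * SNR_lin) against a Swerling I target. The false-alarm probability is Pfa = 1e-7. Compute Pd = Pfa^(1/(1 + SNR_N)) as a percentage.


SNR_lin = 10^(8.1/10) = 6.45654
SNR_N = 8 * 6.45654 = 51.65232
1/(1 + SNR_N) = 1/52.65232 = 0.0189925
Pd = (1e-7)^0.0189925 = 0.7363
Pd = 73.6%

73.6%


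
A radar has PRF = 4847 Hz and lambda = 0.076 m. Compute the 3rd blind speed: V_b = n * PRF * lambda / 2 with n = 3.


V_blind = 3 * 4847 * 0.076 / 2 = 552.6 m/s

552.6 m/s


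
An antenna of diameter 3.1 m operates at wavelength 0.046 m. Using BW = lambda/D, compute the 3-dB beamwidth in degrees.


BW_rad = 0.046 / 3.1 = 0.014839
BW_deg = 0.85 degrees

0.85 degrees


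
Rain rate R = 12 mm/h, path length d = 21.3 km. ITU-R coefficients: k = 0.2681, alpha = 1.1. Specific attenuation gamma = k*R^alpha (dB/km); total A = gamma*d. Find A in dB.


gamma = 0.2681 * 12^1.1 = 4.124736 dB/km
A = 4.124736 * 21.3 = 87.86 dB

87.86 dB


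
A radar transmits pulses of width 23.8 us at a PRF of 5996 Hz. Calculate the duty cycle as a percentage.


DC = 23.8e-6 * 5996 * 100 = 14.27%

14.27%


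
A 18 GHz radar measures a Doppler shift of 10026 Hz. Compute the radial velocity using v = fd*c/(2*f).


v = 10026 * 3e8 / (2 * 18000000000.0) = 83.6 m/s

83.6 m/s


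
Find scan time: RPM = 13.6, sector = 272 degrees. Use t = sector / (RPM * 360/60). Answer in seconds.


t = 272 / (13.6 * 360) * 60 = 3.33 s

3.33 s


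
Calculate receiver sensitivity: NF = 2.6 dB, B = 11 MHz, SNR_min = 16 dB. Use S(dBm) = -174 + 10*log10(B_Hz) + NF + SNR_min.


10*log10(11000000.0) = 70.41
S = -174 + 70.41 + 2.6 + 16 = -85.0 dBm

-85.0 dBm


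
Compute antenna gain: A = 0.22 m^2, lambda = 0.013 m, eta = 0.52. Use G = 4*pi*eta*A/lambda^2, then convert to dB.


G_linear = 4*pi*0.52*0.22/0.013^2 = 8506.47
G_dB = 10*log10(8506.47) = 39.3 dB

39.3 dB


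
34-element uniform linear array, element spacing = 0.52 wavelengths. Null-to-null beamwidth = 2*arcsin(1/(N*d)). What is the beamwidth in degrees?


1/(N*d) = 1/(34*0.52) = 0.056561
BW = 2*arcsin(0.056561) = 6.5 degrees

6.5 degrees


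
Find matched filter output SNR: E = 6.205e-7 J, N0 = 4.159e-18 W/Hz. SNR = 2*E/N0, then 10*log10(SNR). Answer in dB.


SNR_lin = 2 * 6.205e-7 / 4.159e-18 = 2.984e11
SNR_dB = 10*log10(2.984e11) = 114.7 dB

114.7 dB


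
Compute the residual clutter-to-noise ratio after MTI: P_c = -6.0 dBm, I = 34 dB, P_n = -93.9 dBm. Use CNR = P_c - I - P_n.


CNR = -6.0 - 34 - (-93.9) = 53.9 dB

53.9 dB


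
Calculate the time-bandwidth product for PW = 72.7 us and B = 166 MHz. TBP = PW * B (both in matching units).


TBP = 72.7 * 166 = 12068.2

12068.2


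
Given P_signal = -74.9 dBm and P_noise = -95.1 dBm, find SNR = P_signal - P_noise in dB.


SNR = -74.9 - (-95.1) = 20.2 dB

20.2 dB


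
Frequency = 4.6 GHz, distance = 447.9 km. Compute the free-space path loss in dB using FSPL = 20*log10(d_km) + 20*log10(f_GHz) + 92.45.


20*log10(447.9) = 53.02
20*log10(4.6) = 13.26
FSPL = 158.7 dB

158.7 dB


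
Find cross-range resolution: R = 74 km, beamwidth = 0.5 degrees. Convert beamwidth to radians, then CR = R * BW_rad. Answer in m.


BW_rad = 0.008726646
CR = 74000 * 0.008726646 = 645.8 m

645.8 m


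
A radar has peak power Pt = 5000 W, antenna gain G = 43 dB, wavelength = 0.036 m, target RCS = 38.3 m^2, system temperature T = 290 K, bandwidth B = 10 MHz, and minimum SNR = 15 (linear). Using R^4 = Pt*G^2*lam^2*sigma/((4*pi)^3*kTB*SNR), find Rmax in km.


G_lin = 10^(43/10) = 19952.62315
R^4 = 5000 * 19952.62315^2 * 0.036^2 * 38.3 / ((4*pi)^3 * 1.38e-23 * 290 * 10000000.0 * 15)
R^4 = 8.29423e19 m^4
R_max = (8.29423e19)^(1/4) = 95432.0 m = 95.4 km

95.4 km


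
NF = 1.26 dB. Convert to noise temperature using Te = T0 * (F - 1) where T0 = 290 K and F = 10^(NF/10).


NF_lin = 10^(1.26/10) = 1.336596
Te = 290 * (1.336596 - 1) = 97.6 K

97.6 K


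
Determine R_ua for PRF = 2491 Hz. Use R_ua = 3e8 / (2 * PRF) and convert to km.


R_ua = 3e8 / (2 * 2491) = 60216.8 m = 60.2 km

60.2 km


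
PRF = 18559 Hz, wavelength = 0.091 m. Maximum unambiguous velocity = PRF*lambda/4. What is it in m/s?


V_ua = 18559 * 0.091 / 4 = 422.2 m/s

422.2 m/s


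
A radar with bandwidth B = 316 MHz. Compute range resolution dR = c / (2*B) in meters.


dR = 3e8 / (2 * 316000000.0) = 0.47 m

0.47 m


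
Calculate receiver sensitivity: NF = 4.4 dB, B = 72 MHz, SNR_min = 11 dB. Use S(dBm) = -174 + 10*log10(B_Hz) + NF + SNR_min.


10*log10(72000000.0) = 78.57
S = -174 + 78.57 + 4.4 + 11 = -80.0 dBm

-80.0 dBm


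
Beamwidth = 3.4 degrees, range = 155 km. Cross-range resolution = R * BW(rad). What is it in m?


BW_rad = 0.059341195
CR = 155000 * 0.059341195 = 9197.9 m

9197.9 m


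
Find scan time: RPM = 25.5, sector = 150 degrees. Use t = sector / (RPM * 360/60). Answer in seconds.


t = 150 / (25.5 * 360) * 60 = 0.98 s

0.98 s


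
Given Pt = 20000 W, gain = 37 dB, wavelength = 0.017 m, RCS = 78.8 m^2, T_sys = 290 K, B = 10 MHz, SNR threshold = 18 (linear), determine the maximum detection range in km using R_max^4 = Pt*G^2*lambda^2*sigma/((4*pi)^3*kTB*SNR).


G_lin = 10^(37/10) = 5011.872336
R^4 = 20000 * 5011.872336^2 * 0.017^2 * 78.8 / ((4*pi)^3 * 1.38e-23 * 290 * 10000000.0 * 18)
R^4 = 8.00341e18 m^4
R_max = (8.00341e18)^(1/4) = 53188.6 m = 53.2 km

53.2 km


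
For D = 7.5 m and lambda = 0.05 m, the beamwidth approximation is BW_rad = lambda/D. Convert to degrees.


BW_rad = 0.05 / 7.5 = 0.006667
BW_deg = 0.38 degrees

0.38 degrees


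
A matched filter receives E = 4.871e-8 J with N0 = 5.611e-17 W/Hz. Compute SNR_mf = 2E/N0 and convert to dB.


SNR_lin = 2 * 4.871e-8 / 5.611e-17 = 1.736e9
SNR_dB = 10*log10(1.736e9) = 92.4 dB

92.4 dB


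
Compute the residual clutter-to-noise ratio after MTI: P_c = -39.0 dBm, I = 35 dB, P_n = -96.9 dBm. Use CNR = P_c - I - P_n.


CNR = -39.0 - 35 - (-96.9) = 22.9 dB

22.9 dB


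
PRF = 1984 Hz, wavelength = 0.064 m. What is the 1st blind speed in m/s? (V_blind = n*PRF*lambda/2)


V_blind = 1 * 1984 * 0.064 / 2 = 63.5 m/s

63.5 m/s


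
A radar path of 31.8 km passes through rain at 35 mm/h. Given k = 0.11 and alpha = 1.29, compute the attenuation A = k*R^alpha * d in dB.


gamma = 0.11 * 35^1.29 = 10.795443 dB/km
A = 10.795443 * 31.8 = 343.3 dB

343.3 dB


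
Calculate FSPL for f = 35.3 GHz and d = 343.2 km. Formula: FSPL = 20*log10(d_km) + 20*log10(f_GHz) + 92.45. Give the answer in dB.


20*log10(343.2) = 50.71
20*log10(35.3) = 30.96
FSPL = 174.1 dB

174.1 dB


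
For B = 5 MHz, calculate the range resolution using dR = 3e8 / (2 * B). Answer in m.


dR = 3e8 / (2 * 5000000.0) = 30.0 m

30.0 m


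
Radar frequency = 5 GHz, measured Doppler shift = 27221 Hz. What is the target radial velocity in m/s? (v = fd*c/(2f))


v = 27221 * 3e8 / (2 * 5000000000.0) = 816.6 m/s

816.6 m/s


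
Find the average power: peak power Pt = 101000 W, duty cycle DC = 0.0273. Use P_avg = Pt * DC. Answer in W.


P_avg = 101000 * 0.0273 = 2757.3 W

2757.3 W


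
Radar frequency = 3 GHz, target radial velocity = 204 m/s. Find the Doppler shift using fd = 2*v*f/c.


fd = 2 * 204 * 3000000000.0 / 3e8 = 4080.0 Hz

4080.0 Hz


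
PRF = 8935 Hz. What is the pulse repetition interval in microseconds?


PRI = 1/8935 = 0.0001119194 s = 111.9 us

111.9 us


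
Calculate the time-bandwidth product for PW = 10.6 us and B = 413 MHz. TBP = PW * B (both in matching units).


TBP = 10.6 * 413 = 4377.8

4377.8


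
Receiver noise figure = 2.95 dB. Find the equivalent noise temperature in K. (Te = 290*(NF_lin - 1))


NF_lin = 10^(2.95/10) = 1.972423
Te = 290 * (1.972423 - 1) = 282.0 K

282.0 K


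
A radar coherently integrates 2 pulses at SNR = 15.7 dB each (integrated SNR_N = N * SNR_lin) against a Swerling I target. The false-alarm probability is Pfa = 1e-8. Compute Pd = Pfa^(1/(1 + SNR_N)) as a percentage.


SNR_lin = 10^(15.7/10) = 37.15352
SNR_N = 2 * 37.15352 = 74.30704
1/(1 + SNR_N) = 1/75.30704 = 0.013279
Pd = (1e-8)^0.013279 = 0.78301
Pd = 78.3%

78.3%


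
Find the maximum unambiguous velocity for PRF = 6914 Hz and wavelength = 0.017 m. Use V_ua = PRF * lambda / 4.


V_ua = 6914 * 0.017 / 4 = 29.4 m/s

29.4 m/s


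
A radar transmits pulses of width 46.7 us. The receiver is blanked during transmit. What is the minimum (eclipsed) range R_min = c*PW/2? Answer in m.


R_min = 3e8 * 46.7e-6 / 2 = 7005.0 m

7005.0 m


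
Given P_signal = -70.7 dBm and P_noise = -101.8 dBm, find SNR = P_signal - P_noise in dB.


SNR = -70.7 - (-101.8) = 31.1 dB

31.1 dB


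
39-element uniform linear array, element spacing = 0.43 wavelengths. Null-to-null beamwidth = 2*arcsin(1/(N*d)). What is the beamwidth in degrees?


1/(N*d) = 1/(39*0.43) = 0.05963
BW = 2*arcsin(0.05963) = 6.8 degrees

6.8 degrees


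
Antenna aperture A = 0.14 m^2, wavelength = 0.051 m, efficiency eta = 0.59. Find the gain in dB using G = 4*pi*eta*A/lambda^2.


G_linear = 4*pi*0.59*0.14/0.051^2 = 399.07
G_dB = 10*log10(399.07) = 26.0 dB

26.0 dB


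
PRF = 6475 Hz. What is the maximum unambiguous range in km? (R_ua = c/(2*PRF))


R_ua = 3e8 / (2 * 6475) = 23166.0 m = 23.2 km

23.2 km


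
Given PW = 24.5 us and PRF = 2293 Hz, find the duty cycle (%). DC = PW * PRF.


DC = 24.5e-6 * 2293 * 100 = 5.62%

5.62%


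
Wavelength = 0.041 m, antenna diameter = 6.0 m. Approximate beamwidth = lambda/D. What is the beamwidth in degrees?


BW_rad = 0.041 / 6.0 = 0.006833
BW_deg = 0.39 degrees

0.39 degrees


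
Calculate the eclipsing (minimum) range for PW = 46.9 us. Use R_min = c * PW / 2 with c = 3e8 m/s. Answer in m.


R_min = 3e8 * 46.9e-6 / 2 = 7035.0 m

7035.0 m


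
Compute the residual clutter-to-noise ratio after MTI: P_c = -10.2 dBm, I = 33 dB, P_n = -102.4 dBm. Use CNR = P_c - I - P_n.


CNR = -10.2 - 33 - (-102.4) = 59.2 dB

59.2 dB


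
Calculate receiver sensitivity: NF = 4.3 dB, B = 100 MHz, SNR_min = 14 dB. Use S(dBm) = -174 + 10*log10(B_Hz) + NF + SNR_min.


10*log10(100000000.0) = 80.0
S = -174 + 80.0 + 4.3 + 14 = -75.7 dBm

-75.7 dBm


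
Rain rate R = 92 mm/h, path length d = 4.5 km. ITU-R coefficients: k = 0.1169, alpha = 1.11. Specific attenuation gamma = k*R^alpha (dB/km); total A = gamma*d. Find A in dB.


gamma = 0.1169 * 92^1.11 = 17.685567 dB/km
A = 17.685567 * 4.5 = 79.59 dB

79.59 dB


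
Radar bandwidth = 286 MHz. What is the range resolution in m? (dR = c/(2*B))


dR = 3e8 / (2 * 286000000.0) = 0.52 m

0.52 m


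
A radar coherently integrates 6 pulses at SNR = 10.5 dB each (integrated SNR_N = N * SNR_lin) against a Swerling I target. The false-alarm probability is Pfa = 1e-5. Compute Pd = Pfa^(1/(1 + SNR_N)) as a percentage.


SNR_lin = 10^(10.5/10) = 11.22018
SNR_N = 6 * 11.22018 = 67.32108
1/(1 + SNR_N) = 1/68.32108 = 0.0146368
Pd = (1e-5)^0.0146368 = 0.84492
Pd = 84.5%

84.5%


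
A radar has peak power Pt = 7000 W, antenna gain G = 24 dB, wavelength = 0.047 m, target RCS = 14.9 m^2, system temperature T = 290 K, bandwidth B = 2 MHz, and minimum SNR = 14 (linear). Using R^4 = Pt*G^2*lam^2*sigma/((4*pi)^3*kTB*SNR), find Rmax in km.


G_lin = 10^(24/10) = 251.188643
R^4 = 7000 * 251.188643^2 * 0.047^2 * 14.9 / ((4*pi)^3 * 1.38e-23 * 290 * 2000000.0 * 14)
R^4 = 6.53755e16 m^4
R_max = (6.53755e16)^(1/4) = 15990.2 m = 16.0 km

16.0 km


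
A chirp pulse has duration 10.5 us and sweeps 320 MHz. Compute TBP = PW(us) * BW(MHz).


TBP = 10.5 * 320 = 3360.0

3360.0


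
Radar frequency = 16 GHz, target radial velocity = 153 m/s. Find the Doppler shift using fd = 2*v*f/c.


fd = 2 * 153 * 16000000000.0 / 3e8 = 16320.0 Hz

16320.0 Hz


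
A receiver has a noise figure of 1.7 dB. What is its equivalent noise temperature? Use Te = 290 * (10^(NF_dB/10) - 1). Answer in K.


NF_lin = 10^(1.7/10) = 1.479108
Te = 290 * (1.479108 - 1) = 138.9 K

138.9 K


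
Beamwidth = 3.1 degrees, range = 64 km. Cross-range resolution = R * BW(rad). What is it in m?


BW_rad = 0.054105207
CR = 64000 * 0.054105207 = 3462.7 m

3462.7 m


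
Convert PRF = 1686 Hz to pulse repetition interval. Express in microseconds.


PRI = 1/1686 = 0.0005931198 s = 593.1 us

593.1 us


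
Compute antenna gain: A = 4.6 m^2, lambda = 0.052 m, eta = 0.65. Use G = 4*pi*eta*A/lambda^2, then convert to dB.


G_linear = 4*pi*0.65*4.6/0.052^2 = 13895.51
G_dB = 10*log10(13895.51) = 41.4 dB

41.4 dB


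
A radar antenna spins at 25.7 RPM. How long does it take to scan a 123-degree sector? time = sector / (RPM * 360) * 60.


t = 123 / (25.7 * 360) * 60 = 0.8 s

0.8 s


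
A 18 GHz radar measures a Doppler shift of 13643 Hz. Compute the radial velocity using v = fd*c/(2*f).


v = 13643 * 3e8 / (2 * 18000000000.0) = 113.7 m/s

113.7 m/s


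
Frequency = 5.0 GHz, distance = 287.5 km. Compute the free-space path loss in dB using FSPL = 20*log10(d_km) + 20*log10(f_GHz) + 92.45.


20*log10(287.5) = 49.17
20*log10(5.0) = 13.98
FSPL = 155.6 dB

155.6 dB


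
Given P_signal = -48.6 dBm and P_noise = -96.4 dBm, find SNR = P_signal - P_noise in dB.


SNR = -48.6 - (-96.4) = 47.8 dB

47.8 dB


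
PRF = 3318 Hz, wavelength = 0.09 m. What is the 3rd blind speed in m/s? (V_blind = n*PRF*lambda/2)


V_blind = 3 * 3318 * 0.09 / 2 = 447.9 m/s

447.9 m/s


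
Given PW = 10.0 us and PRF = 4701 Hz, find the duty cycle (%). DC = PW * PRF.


DC = 10.0e-6 * 4701 * 100 = 4.7%

4.7%


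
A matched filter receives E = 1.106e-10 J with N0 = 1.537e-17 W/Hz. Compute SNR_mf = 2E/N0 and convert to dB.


SNR_lin = 2 * 1.106e-10 / 1.537e-17 = 1.439e7
SNR_dB = 10*log10(1.439e7) = 71.6 dB

71.6 dB


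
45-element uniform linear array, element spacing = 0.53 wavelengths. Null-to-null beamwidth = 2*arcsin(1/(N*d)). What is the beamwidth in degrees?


1/(N*d) = 1/(45*0.53) = 0.041929
BW = 2*arcsin(0.041929) = 4.8 degrees

4.8 degrees


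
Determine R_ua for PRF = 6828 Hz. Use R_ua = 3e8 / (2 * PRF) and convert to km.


R_ua = 3e8 / (2 * 6828) = 21968.4 m = 22.0 km

22.0 km


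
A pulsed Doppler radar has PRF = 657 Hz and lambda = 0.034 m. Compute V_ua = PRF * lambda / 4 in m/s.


V_ua = 657 * 0.034 / 4 = 5.6 m/s

5.6 m/s


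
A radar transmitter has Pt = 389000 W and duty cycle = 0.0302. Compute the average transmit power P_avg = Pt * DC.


P_avg = 389000 * 0.0302 = 11747.8 W

11747.8 W


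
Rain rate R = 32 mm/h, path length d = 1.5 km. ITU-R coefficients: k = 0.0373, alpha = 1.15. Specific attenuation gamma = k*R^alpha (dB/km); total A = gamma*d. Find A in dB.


gamma = 0.0373 * 32^1.15 = 2.007388 dB/km
A = 2.007388 * 1.5 = 3.01 dB

3.01 dB


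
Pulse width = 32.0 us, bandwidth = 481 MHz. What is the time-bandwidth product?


TBP = 32.0 * 481 = 15392.0

15392.0


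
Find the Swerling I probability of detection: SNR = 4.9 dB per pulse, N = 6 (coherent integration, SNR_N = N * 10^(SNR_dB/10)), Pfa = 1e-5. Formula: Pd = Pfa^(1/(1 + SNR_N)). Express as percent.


SNR_lin = 10^(4.9/10) = 3.0903
SNR_N = 6 * 3.0903 = 18.5418
1/(1 + SNR_N) = 1/19.5418 = 0.0511724
Pd = (1e-5)^0.0511724 = 0.5548
Pd = 55.5%

55.5%


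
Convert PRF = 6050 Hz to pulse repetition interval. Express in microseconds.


PRI = 1/6050 = 0.0001652893 s = 165.3 us

165.3 us


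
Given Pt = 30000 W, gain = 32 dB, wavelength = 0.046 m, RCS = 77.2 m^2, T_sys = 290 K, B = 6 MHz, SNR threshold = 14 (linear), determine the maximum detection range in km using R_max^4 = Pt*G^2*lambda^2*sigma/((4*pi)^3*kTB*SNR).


G_lin = 10^(32/10) = 1584.893192
R^4 = 30000 * 1584.893192^2 * 0.046^2 * 77.2 / ((4*pi)^3 * 1.38e-23 * 290 * 6000000.0 * 14)
R^4 = 1.84531e19 m^4
R_max = (1.84531e19)^(1/4) = 65541.6 m = 65.5 km

65.5 km


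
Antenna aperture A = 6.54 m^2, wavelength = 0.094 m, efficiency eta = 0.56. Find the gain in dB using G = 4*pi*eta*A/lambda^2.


G_linear = 4*pi*0.56*6.54/0.094^2 = 5208.59
G_dB = 10*log10(5208.59) = 37.2 dB

37.2 dB


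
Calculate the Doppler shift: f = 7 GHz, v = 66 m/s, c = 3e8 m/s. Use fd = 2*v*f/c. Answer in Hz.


fd = 2 * 66 * 7000000000.0 / 3e8 = 3080.0 Hz

3080.0 Hz


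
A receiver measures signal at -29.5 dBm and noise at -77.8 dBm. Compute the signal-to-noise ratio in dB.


SNR = -29.5 - (-77.8) = 48.3 dB

48.3 dB


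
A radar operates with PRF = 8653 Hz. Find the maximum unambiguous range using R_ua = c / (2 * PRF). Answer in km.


R_ua = 3e8 / (2 * 8653) = 17335.0 m = 17.3 km

17.3 km
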